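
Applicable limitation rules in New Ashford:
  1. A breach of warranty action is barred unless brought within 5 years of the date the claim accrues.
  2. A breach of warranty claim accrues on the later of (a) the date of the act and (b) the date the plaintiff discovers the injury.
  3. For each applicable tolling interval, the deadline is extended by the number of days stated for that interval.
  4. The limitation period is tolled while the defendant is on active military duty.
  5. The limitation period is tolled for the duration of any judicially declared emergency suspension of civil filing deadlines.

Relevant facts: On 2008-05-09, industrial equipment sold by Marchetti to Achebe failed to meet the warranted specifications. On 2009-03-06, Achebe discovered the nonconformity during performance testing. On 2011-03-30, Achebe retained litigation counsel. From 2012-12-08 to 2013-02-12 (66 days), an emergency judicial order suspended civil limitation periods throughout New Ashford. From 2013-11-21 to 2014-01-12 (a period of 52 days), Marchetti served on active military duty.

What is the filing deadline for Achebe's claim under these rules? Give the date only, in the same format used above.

Taking the later of the act (2008-05-09) and discovery (2009-03-06), the claim accrued on 2009-03-06.
Adding the 5 years base period to 2009-03-06 gives a deadline of 2014-03-06, before any tolling.
The period was tolled for 66 days by the emergency suspension of filing deadlines (2012-12-08 to 2013-02-12), pushing the deadline to 2014-05-11.
The defendant's active military service from 2013-11-21 to 2014-01-12 tolled the period for 52 days, extending the deadline to 2014-07-02.
None of the other events listed affects the running of the period under the stated rules.

2014-07-02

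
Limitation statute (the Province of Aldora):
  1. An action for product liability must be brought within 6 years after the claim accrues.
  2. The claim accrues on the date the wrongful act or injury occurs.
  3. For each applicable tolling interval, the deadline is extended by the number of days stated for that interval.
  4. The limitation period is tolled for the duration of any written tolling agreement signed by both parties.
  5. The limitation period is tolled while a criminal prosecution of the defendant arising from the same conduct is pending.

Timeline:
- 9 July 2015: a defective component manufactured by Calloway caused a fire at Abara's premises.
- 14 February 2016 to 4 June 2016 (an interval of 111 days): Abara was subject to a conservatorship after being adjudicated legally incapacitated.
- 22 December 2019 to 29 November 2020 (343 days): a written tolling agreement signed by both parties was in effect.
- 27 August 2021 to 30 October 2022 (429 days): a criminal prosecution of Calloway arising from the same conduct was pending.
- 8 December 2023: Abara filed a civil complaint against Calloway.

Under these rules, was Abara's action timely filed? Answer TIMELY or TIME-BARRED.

TIME-BARRED

The limitation period began to run on 9 July 2015.
6 years from 9 July 2015 is 9 July 2021.
The period was tolled for 343 days by the written tolling agreement (22 December 2019 to 29 November 2020), pushing the deadline to 17 June 2022.
The period was tolled for 429 days by the pending criminal prosecution (27 August 2021 to 30 October 2022), pushing the deadline to 20 August 2023.
The plaintiff's legal incapacity from 14 February 2016 to 4 June 2016 does not toll the period, because no stated rule makes the plaintiff's incapacity a tolling event.
Filing on 8 December 2023 missed the 20 August 2023 deadline — the action is time-barred.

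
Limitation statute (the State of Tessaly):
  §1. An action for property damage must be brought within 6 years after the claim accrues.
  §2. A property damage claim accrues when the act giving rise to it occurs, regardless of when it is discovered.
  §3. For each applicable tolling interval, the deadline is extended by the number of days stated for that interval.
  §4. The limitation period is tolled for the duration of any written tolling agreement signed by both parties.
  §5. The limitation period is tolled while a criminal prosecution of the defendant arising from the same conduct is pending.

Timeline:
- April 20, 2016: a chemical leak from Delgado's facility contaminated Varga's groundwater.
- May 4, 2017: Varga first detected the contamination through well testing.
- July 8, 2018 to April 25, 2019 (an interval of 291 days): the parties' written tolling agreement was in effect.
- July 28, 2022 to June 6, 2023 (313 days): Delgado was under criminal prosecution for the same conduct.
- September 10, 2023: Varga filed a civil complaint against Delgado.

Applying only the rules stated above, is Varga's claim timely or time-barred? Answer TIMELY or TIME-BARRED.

The claim accrued on April 20, 2016, when the wrongful act occurred; under the stated occurrence rule the May 4, 2017 discovery does not delay accrual.
Adding the 6 years base period to April 20, 2016 gives a deadline of April 20, 2022, before any tolling.
Because the written tolling agreement ran from July 8, 2018 to April 25, 2019, the deadline is extended by 291 days to February 5, 2023.
Because the pending criminal prosecution ran from July 28, 2022 to June 6, 2023, the deadline is extended by 313 days to December 15, 2023.
The September 10, 2023 filing precedes the December 15, 2023 deadline; the claim is timely.

TIMELY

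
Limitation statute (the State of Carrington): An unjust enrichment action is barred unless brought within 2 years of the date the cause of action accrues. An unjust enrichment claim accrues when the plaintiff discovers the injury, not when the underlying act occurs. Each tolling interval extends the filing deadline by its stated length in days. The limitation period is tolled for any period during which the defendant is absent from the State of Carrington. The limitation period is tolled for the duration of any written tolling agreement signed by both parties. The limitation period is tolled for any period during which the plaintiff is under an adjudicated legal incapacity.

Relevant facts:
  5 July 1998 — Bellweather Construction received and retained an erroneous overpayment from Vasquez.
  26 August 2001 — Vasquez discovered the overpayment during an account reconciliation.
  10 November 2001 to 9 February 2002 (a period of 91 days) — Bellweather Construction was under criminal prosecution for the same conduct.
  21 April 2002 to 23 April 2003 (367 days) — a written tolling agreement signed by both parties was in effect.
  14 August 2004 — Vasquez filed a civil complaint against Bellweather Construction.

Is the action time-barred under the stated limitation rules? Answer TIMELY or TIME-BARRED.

Accrual is tied to discovery, so the period began on 26 August 2001 rather than on 5 July 1998 when the act occurred.
2 years from 26 August 2001 is 26 August 2003.
Because the written tolling agreement ran from 21 April 2002 to 23 April 2003, the deadline is extended by 367 days to 27 August 2004.
The pending criminal prosecution from 10 November 2001 to 9 February 2002 does not toll the period, because no stated rule makes a criminal prosecution a tolling event.
Vasquez filed on 14 August 2004, before the 27 August 2004 deadline, so the action is timely.

TIMELY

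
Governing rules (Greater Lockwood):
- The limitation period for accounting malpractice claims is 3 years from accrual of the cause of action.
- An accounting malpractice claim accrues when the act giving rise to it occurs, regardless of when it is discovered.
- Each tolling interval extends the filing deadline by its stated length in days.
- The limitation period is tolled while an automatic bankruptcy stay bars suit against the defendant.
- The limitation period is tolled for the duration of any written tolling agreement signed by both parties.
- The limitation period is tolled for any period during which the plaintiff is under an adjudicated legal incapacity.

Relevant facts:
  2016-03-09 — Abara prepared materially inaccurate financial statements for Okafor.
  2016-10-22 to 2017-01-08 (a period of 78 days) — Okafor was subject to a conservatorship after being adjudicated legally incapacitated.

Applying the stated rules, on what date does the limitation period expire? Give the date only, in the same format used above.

2019-05-26

The limitation period began to run on 2016-03-09.
Adding the 3 years base period to 2016-03-09 gives a deadline of 2019-03-09, before any tolling.
The plaintiff's legal incapacity from 2016-10-22 to 2017-01-08 tolled the period for 78 days, extending the deadline to 2019-05-26.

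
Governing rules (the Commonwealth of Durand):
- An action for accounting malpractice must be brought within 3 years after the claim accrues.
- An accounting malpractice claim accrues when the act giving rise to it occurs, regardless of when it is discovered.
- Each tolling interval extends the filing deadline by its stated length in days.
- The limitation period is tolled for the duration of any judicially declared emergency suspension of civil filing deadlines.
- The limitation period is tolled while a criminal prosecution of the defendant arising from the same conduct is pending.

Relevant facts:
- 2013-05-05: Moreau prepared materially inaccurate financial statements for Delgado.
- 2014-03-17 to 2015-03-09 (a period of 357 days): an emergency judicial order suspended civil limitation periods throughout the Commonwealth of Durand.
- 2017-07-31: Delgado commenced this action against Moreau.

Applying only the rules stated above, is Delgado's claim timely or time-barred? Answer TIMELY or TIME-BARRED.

TIME-BARRED

The claim accrued on 2013-05-05, when the wrongful act occurred.
3 years from 2013-05-05 is 2016-05-05.
The period was tolled for 357 days by the emergency suspension of filing deadlines (2014-03-17 to 2015-03-09), pushing the deadline to 2017-04-27.
Filing on 2017-07-31 missed the 2017-04-27 deadline — the action is time-barred.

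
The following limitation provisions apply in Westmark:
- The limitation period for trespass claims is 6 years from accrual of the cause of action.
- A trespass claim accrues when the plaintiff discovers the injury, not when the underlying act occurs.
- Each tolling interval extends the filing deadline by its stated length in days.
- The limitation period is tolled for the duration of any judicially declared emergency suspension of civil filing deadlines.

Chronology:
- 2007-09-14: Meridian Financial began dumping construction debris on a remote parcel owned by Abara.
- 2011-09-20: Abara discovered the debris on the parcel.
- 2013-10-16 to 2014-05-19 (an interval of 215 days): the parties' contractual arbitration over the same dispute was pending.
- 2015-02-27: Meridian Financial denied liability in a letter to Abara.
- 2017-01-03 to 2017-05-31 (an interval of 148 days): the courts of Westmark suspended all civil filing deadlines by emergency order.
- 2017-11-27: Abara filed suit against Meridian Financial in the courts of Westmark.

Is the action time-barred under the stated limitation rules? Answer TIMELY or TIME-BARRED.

TIMELY

Accrual is tied to discovery, so the period began on 2011-09-20 rather than on 2007-09-14 when the act occurred.
The untolled deadline — 6 years after 2011-09-20 — is 2017-09-20.
The period was tolled for 148 days by the emergency suspension of filing deadlines (2017-01-03 to 2017-05-31), pushing the deadline to 2018-02-15.
Although a pending arbitration ran from 2013-10-16 to 2014-05-19, the stated rules do not make that a tolling event, so it is disregarded.
The other events in the timeline have no effect on the limitation period under the stated rules.
The 2017-11-27 filing precedes the 2018-02-15 deadline; the claim is timely.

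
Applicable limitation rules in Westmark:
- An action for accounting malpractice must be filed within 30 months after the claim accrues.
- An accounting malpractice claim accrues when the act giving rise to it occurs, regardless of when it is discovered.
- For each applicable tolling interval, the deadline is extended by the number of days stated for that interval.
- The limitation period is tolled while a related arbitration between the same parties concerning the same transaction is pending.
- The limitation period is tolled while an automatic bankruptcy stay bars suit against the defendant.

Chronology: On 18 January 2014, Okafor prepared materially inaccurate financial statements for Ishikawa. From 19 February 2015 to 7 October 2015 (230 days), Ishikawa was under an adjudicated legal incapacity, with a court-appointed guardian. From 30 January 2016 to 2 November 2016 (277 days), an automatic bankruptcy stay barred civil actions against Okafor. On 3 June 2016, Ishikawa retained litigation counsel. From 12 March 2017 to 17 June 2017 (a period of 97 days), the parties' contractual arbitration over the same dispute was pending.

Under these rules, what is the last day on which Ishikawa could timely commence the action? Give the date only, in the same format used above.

27 July 2017

The claim accrued on 18 January 2014, when the wrongful act occurred.
Adding the 30 months base period to 18 January 2014 gives a deadline of 18 July 2016, before any tolling.
Because the automatic bankruptcy stay ran from 30 January 2016 to 2 November 2016, the deadline is extended by 277 days to 21 April 2017.
Because the pending related arbitration ran from 12 March 2017 to 17 June 2017, the deadline is extended by 97 days to 27 July 2017.
No stated provision tolls the period for the plaintiff's incapacity, so the interval from 19 February 2015 to 7 October 2015 has no effect on the deadline.
Nothing else in the chronology tolls or restarts the period.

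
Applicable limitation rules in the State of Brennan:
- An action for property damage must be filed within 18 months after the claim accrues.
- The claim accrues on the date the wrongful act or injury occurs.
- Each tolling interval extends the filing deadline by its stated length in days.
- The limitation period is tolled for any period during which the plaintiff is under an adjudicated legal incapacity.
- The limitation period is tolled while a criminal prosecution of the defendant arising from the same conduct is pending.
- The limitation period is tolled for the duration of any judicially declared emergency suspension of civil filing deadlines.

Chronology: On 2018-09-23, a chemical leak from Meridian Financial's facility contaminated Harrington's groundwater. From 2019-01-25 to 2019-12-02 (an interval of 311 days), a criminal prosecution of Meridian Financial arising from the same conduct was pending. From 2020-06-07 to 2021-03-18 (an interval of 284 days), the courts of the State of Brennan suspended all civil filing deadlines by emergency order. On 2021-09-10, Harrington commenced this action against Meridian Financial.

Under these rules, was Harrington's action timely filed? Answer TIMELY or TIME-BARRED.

The claim accrued on 2018-09-23, the date of the act.
18 months from 2018-09-23 is 2020-03-23.
The period was tolled for 311 days by the pending criminal prosecution (2019-01-25 to 2019-12-02), pushing the deadline to 2021-01-28.
The emergency suspension of filing deadlines from 2020-06-07 to 2021-03-18 tolled the period for 284 days, extending the deadline to 2021-11-08.
The 2021-09-10 filing precedes the 2021-11-08 deadline; the claim is timely.

TIMELY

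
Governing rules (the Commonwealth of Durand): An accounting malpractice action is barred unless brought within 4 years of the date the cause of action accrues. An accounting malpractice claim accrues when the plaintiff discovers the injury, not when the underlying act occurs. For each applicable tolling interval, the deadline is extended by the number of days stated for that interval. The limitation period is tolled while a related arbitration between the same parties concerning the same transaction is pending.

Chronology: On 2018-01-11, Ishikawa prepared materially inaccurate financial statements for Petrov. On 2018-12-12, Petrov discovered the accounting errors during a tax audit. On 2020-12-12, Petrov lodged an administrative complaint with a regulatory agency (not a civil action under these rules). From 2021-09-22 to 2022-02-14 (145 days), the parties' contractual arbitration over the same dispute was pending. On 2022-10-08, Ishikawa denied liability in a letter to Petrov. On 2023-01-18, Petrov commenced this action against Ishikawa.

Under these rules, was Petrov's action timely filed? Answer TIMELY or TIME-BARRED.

TIMELY

The claim did not accrue until Petrov discovered the injury on 2018-12-12; the 2018-01-11 act date does not start the clock under the stated rule.
4 years from 2018-12-12 is 2022-12-12.
Because the pending related arbitration ran from 2021-09-22 to 2022-02-14, the deadline is extended by 145 days to 2023-05-06.
Nothing else in the chronology tolls or restarts the period.
Petrov filed on 2023-01-18, before the 2023-05-06 deadline, so the action is timely.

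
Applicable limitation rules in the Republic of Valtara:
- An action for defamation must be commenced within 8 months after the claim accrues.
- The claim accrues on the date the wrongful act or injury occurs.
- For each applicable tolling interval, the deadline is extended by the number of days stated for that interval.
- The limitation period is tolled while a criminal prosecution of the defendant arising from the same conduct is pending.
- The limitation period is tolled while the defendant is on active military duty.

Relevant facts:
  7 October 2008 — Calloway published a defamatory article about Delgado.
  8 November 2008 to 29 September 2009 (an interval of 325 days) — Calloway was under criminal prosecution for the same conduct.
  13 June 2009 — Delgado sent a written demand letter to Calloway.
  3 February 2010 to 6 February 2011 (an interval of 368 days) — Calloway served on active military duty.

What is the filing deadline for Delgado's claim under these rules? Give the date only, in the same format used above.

1 May 2011

The claim accrued on 7 October 2008, when the wrongful act occurred.
The untolled deadline — 8 months after 7 October 2008 — is 7 June 2009.
The period was tolled for 325 days by the pending criminal prosecution (8 November 2008 to 29 September 2009), pushing the deadline to 28 April 2010.
Because the defendant's active military service ran from 3 February 2010 to 6 February 2011, the deadline is extended by 368 days to 1 May 2011.
Nothing else in the chronology tolls or restarts the period.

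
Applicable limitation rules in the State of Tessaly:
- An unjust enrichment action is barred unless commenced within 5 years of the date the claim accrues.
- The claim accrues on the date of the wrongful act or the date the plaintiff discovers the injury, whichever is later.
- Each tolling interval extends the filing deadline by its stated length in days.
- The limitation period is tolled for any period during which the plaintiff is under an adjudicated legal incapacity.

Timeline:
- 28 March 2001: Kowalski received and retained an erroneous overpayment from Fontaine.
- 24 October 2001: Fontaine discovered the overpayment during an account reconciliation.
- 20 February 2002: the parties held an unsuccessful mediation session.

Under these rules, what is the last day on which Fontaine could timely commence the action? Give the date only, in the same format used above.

Taking the later of the act (28 March 2001) and discovery (24 October 2001), the claim accrued on 24 October 2001.
5 years from 24 October 2001 is 24 October 2006.
The other events in the timeline have no effect on the limitation period under the stated rules.

24 October 2006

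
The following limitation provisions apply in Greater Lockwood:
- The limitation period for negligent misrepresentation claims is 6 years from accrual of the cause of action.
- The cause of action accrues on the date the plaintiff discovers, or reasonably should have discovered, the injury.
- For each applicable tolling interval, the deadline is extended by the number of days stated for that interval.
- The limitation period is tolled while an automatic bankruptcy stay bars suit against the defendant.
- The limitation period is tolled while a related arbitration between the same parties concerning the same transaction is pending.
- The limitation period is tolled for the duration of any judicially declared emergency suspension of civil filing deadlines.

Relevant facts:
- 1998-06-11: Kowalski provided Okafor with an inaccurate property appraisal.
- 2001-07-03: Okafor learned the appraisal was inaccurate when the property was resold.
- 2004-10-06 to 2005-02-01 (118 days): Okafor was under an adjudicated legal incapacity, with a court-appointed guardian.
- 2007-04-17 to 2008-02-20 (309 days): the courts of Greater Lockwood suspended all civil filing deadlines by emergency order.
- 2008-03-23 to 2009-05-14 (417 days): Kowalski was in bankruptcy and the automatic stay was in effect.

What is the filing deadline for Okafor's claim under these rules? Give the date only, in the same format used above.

2009-06-28

Accrual is tied to discovery, so the period began on 2001-07-03 rather than on 1998-06-11 when the act occurred.
6 years from 2001-07-03 is 2007-07-03.
The period was tolled for 309 days by the emergency suspension of filing deadlines (2007-04-17 to 2008-02-20), pushing the deadline to 2008-05-07.
The period was tolled for 417 days by the automatic bankruptcy stay (2008-03-23 to 2009-05-14), pushing the deadline to 2009-06-28.
No stated provision tolls the period for the plaintiff's incapacity, so the interval from 2004-10-06 to 2005-02-01 has no effect on the deadline.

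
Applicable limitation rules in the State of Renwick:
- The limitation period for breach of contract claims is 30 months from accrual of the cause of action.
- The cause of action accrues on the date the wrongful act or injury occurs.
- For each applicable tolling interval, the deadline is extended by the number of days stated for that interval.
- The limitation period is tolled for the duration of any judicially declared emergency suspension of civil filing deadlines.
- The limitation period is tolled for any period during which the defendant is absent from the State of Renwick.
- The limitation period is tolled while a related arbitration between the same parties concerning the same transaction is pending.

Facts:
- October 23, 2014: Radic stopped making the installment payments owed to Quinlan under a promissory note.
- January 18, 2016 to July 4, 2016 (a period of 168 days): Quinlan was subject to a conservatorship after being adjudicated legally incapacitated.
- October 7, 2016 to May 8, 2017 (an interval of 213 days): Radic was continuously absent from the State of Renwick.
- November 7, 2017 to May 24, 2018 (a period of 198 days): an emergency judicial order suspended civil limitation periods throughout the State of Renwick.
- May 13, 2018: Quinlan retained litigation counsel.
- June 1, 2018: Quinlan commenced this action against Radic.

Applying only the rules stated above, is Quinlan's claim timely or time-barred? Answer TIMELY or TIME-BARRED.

TIMELY

The claim accrued on October 23, 2014, when the wrongful act occurred.
Adding the 30 months base period to October 23, 2014 gives a deadline of April 23, 2017, before any tolling.
The defendant's absence from the jurisdiction from October 7, 2016 to May 8, 2017 tolled the period for 213 days, extending the deadline to November 22, 2017.
The period was tolled for 198 days by the emergency suspension of filing deadlines (November 7, 2017 to May 24, 2018), pushing the deadline to June 8, 2018.
Although the plaintiff's incapacity ran from January 18, 2016 to July 4, 2016, the stated rules do not make that a tolling event, so it is disregarded.
Nothing else in the chronology tolls or restarts the period.
Quinlan filed on June 1, 2018, before the June 8, 2018 deadline, so the action is timely.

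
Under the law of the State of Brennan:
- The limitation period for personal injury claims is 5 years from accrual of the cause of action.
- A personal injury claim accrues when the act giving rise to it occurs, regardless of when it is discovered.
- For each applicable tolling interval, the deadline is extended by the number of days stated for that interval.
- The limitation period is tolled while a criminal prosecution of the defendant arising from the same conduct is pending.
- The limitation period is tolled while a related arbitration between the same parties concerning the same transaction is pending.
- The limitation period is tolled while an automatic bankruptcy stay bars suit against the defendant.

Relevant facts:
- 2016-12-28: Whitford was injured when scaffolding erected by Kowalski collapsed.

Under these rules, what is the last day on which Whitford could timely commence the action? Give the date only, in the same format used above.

2021-12-28

The cause of action accrued on 2016-12-28, the date of the act.
Adding the 5 years base period to 2016-12-28 gives a deadline of 2021-12-28, before any tolling.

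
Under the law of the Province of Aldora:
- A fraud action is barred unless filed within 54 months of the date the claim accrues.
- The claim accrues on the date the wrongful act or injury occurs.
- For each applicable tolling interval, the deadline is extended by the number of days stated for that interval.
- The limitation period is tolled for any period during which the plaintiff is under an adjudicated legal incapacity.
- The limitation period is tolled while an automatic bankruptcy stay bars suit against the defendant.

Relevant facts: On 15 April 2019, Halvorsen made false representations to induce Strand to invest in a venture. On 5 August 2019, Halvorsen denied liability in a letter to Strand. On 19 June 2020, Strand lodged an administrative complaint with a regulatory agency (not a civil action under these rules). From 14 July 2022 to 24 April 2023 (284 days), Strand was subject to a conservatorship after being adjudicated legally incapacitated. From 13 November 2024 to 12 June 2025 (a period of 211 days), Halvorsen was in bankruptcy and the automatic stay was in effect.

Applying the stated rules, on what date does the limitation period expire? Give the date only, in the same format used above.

The limitation period began to run on 15 April 2019.
The untolled deadline — 54 months after 15 April 2019 — is 15 October 2023.
The period was tolled for 284 days by the plaintiff's legal incapacity (14 July 2022 to 24 April 2023), pushing the deadline to 25 July 2024.
By the time the automatic bankruptcy stay began on 13 November 2024, the limitation period had already expired on 25 July 2024; that interval cannot revive it.
None of the other events listed affects the running of the period under the stated rules.

25 July 2024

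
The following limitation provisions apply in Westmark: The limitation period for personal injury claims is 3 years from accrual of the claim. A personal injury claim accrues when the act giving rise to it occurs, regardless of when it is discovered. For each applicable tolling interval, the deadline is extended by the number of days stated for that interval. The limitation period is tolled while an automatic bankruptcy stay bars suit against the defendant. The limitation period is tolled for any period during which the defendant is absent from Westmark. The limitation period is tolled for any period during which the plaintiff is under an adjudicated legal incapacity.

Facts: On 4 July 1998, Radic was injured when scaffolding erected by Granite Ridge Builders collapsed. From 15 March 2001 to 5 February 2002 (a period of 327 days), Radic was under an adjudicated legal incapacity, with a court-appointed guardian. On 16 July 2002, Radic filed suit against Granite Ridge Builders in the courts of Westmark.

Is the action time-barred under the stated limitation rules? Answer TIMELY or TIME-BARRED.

The claim accrued on 4 July 1998, when the wrongful act occurred.
3 years from 4 July 1998 is 4 July 2001.
The period was tolled for 327 days by the plaintiff's legal incapacity (15 March 2001 to 5 February 2002), pushing the deadline to 27 May 2002.
Filing on 16 July 2002 missed the 27 May 2002 deadline — the action is time-barred.

TIME-BARRED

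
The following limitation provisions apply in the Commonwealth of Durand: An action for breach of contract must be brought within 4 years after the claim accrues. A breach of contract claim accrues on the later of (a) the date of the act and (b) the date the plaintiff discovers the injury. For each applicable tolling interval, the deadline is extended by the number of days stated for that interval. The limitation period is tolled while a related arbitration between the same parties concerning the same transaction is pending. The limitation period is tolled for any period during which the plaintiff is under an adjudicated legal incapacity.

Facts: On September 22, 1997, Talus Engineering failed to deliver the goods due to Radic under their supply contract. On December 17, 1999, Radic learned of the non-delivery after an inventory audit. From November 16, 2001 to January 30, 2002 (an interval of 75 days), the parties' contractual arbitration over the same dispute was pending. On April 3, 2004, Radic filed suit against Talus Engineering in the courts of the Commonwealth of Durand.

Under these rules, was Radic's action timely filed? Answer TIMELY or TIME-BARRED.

Because discovery on December 17, 1999 post-dates the September 22, 1997 act, accrual under the later-of rule falls on December 17, 1999.
4 years from December 17, 1999 is December 17, 2003.
The period was tolled for 75 days by the pending related arbitration (November 16, 2001 to January 30, 2002), pushing the deadline to March 1, 2004.
Radic filed on April 3, 2004, after the March 1, 2004 deadline, so the action is time-barred.

TIME-BARRED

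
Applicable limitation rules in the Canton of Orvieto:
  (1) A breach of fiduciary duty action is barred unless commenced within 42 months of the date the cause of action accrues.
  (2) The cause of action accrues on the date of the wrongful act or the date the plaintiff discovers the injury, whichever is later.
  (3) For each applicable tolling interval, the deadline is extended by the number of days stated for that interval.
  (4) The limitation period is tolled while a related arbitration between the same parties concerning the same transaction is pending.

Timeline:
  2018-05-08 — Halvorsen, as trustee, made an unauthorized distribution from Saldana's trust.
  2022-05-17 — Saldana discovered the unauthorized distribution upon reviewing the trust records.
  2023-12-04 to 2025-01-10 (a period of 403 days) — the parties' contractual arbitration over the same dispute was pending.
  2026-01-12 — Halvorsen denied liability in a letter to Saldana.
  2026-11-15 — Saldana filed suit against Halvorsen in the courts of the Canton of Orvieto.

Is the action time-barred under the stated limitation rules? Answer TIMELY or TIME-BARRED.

TIMELY

Taking the later of the act (2018-05-08) and discovery (2022-05-17), the claim accrued on 2022-05-17.
The untolled deadline — 42 months after 2022-05-17 — is 2025-11-17.
The pending related arbitration from 2023-12-04 to 2025-01-10 tolled the period for 403 days, extending the deadline to 2026-12-25.
The other events in the timeline have no effect on the limitation period under the stated rules.
The 2026-11-15 filing precedes the 2026-12-25 deadline; the claim is timely.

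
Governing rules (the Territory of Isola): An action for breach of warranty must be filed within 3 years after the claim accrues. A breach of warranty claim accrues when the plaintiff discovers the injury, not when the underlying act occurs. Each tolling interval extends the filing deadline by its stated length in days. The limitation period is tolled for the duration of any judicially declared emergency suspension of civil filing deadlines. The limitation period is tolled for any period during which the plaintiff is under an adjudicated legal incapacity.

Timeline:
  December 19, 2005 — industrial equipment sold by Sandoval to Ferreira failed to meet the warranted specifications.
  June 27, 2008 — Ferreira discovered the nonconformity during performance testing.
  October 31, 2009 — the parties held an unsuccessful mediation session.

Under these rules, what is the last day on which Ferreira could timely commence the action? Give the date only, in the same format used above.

June 27, 2011

Accrual is tied to discovery, so the period began on June 27, 2008 rather than on December 19, 2005 when the act occurred.
The untolled deadline — 3 years after June 27, 2008 — is June 27, 2011.
Nothing else in the chronology tolls or restarts the period.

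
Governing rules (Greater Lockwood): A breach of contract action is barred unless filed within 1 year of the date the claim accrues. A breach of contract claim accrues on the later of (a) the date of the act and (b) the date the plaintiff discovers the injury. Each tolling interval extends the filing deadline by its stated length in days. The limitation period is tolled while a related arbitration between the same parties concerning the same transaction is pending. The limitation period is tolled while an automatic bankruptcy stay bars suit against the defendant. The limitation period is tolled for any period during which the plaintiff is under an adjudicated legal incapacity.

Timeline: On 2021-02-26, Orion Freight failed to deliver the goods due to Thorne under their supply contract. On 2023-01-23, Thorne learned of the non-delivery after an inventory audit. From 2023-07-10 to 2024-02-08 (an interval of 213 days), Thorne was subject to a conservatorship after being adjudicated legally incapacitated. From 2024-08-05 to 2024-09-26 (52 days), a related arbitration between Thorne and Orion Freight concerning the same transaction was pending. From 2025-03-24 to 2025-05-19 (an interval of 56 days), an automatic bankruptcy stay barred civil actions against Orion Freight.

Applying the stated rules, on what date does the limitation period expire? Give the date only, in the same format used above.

Taking the later of the act (2021-02-26) and discovery (2023-01-23), the claim accrued on 2023-01-23.
1 year from 2023-01-23 is 2024-01-23.
The period was tolled for 213 days by the plaintiff's legal incapacity (2023-07-10 to 2024-02-08), pushing the deadline to 2024-08-23.
The pending related arbitration from 2024-08-05 to 2024-09-26 tolled the period for 52 days, extending the deadline to 2024-10-14.
The automatic bankruptcy stay from 2025-03-24 to 2025-05-19 began after the period had already run on 2024-10-14, so it has no tolling effect.

2024-10-14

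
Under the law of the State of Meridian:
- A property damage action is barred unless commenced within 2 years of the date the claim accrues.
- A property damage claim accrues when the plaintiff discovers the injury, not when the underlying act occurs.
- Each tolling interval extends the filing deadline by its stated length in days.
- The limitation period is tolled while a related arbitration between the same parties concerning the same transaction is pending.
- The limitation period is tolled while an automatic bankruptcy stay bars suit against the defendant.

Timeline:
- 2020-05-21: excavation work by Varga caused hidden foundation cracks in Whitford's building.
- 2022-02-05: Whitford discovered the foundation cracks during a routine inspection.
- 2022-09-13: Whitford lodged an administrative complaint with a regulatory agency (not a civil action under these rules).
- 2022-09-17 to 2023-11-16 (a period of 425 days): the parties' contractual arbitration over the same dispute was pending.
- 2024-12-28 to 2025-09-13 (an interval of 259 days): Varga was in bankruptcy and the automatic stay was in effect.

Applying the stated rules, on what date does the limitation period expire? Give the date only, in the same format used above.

2025-12-20

Accrual is tied to discovery, so the period began on 2022-02-05 rather than on 2020-05-21 when the act occurred.
Adding the 2 years base period to 2022-02-05 gives a deadline of 2024-02-05, before any tolling.
The pending related arbitration from 2022-09-17 to 2023-11-16 tolled the period for 425 days, extending the deadline to 2025-04-05.
The automatic bankruptcy stay from 2024-12-28 to 2025-09-13 tolled the period for 259 days, extending the deadline to 2025-12-20.
Nothing else in the chronology tolls or restarts the period.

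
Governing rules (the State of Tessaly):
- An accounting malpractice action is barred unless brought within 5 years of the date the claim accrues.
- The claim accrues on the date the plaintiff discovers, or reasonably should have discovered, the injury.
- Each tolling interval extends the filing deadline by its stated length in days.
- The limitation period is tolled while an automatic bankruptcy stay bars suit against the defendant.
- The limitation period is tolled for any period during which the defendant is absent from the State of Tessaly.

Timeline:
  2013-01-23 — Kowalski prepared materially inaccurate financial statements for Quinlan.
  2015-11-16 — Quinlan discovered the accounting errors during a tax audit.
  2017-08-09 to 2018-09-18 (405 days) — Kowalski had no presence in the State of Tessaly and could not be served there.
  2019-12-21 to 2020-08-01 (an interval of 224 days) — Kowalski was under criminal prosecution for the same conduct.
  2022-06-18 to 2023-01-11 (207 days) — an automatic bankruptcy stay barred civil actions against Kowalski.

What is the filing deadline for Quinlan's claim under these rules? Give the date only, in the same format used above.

Under the discovery rule, the claim accrued on 2015-11-16, when Quinlan discovered the injury — not on the 2013-01-23 date of the underlying act.
The untolled deadline — 5 years after 2015-11-16 — is 2020-11-16.
The period was tolled for 405 days by the defendant's absence from the jurisdiction (2017-08-09 to 2018-09-18), pushing the deadline to 2021-12-26.
The automatic bankruptcy stay starting 2022-06-18 came too late — the period had run on 2021-12-26 — and so does not extend the deadline.
No stated provision tolls the period for a criminal prosecution, so the interval from 2019-12-21 to 2020-08-01 has no effect on the deadline.

2021-12-26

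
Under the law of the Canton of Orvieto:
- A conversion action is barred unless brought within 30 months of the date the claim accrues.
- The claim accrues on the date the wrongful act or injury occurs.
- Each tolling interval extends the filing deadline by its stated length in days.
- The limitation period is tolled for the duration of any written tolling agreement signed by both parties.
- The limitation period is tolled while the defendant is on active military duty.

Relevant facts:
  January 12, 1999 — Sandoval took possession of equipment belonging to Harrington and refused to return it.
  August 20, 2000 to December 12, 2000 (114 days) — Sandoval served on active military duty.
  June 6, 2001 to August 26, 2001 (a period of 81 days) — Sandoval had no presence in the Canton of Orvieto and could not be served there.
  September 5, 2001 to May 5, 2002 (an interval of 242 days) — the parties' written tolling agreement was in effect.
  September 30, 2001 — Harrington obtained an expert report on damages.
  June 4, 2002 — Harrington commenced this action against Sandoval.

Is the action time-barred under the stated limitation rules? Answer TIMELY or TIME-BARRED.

The limitation period began to run on January 12, 1999.
The untolled deadline — 30 months after January 12, 1999 — is July 12, 2001.
The period was tolled for 114 days by the defendant's active military service (August 20, 2000 to December 12, 2000), pushing the deadline to November 3, 2001.
The written tolling agreement from September 5, 2001 to May 5, 2002 tolled the period for 242 days, extending the deadline to July 3, 2002.
Although the defendant's absence ran from June 6, 2001 to August 26, 2001, the stated rules do not make that a tolling event, so it is disregarded.
None of the other events listed affects the running of the period under the stated rules.
The June 4, 2002 filing precedes the July 3, 2002 deadline; the claim is timely.

TIMELY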